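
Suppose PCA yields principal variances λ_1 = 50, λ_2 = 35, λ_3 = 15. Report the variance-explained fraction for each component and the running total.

Step 1 — total variance = trace(Sigma) = Σ λ_i = 50 + 35 + 15 = 100.

Step 2 — fraction explained by component i = λ_i / Σ λ:
  PC1: 50/100 = 0.5
  PC2: 35/100 = 0.35
  PC3: 15/100 = 0.15

Step 3 — cumulative fraction after k components = (λ_1 + ... + λ_k) / Σ λ:
  k = 1: 50/100 = 0.5
  k = 2: (50 + 35)/100 = 85/100 = 0.85
  k = 3: (50 + 35 + 15)/100 = 100/100 = 1

Summary (fraction, with percent):

explained: PC1 0.5 (50%), PC2 0.35 (35%), PC3 0.15 (15%);  cumulative: 0.5, 0.85, 1


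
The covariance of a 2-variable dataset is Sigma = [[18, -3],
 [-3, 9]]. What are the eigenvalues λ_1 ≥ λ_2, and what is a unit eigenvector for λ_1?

Step 1 — characteristic polynomial of 2×2 Sigma:
  det(Sigma - λI) = λ² - trace · λ + det = 0.
  trace = 18 + 9 = 27, det = 18·9 - (-3)² = 153.
Step 2 — discriminant:
  Δ = trace² - 4·det = 729 - 612 = 117.
Step 3 — eigenvalues:
  λ = (trace ± √Δ)/2 = (27 ± 10.8167)/2,
  λ_1 = 18.9083,  λ_2 = 8.0917.

Step 4 — unit eigenvector for λ_1: solve (Sigma - λ_1 I)v = 0. First row:
  (18 - 18.9083)·v_x + (-3)·v_y = 0, i.e. (-0.9083)·v_x + (-3)·v_y = 0,
  so v ∝ (b, λ_1 - a) = (-3, 0.9083); multiply by -1 so the first entry is positive: u = (3, -0.9083).
  ||u|| = √((3)² + (-0.9083)²) = √(9.8251) ≈ 3.1345,
  v_1 = u/||u|| ≈ (0.9571, -0.2898) (||v_1|| = 1).

λ_1 = 18.9083,  λ_2 = 8.0917;  v_1 ≈ (0.9571, -0.2898)


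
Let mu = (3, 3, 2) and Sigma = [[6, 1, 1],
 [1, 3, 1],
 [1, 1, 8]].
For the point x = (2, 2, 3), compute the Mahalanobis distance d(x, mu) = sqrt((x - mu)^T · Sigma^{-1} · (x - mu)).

Step 1 — centre the observation: (x - mu) = (-1, -1, 1).

Step 2 — invert Sigma (cofactor / det for 3×3, or solve directly):
  Sigma^{-1} = [[0.1783, -0.0543, -0.0155],
 [-0.0543, 0.3643, -0.0388],
 [-0.0155, -0.0388, 0.1318]].

Step 3 — form the quadratic (x - mu)^T · Sigma^{-1} · (x - mu):
  Sigma^{-1} · (x - mu) = (-0.1395, -0.3488, 0.186).
  (x - mu)^T · [Sigma^{-1} · (x - mu)] = (-1)·(-0.1395) + (-1)·(-0.3488) + (1)·(0.186) = 0.6744.

Step 4 — take square root: d = √(0.6744) ≈ 0.8212.

d(x, mu) = √(0.6744) ≈ 0.8212


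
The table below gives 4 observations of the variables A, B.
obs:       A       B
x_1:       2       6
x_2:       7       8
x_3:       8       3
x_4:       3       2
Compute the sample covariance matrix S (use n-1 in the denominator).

Step 1 — column means:
  mean(A) = (2 + 7 + 8 + 3) / 4 = 20/4 = 5
  mean(B) = (6 + 8 + 3 + 2) / 4 = 19/4 = 4.75

Step 2 — sample covariance S[i,j] = (1/(n-1)) · Σ_k (x_{k,i} - mean_i) · (x_{k,j} - mean_j), with n-1 = 3.
  S[A,A] = ((-3)·(-3) + (2)·(2) + (3)·(3) + (-2)·(-2)) / 3 = 26/3 = 8.6667
  S[A,B] = ((-3)·(1.25) + (2)·(3.25) + (3)·(-1.75) + (-2)·(-2.75)) / 3 = 3/3 = 1
  S[B,B] = ((1.25)·(1.25) + (3.25)·(3.25) + (-1.75)·(-1.75) + (-2.75)·(-2.75)) / 3 = 22.75/3 = 7.5833

S is symmetric (S[j,i] = S[i,j]). Assembling:

S = [[8.6667, 1],
 [1, 7.5833]]


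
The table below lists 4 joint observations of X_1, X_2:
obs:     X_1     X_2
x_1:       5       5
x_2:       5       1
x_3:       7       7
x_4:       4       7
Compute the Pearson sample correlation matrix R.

Step 1 — column means:
  mean(X_1) = (5 + 5 + 7 + 4) / 4 = 21/4 = 5.25
  mean(X_2) = (5 + 1 + 7 + 7) / 4 = 20/4 = 5

Step 2 — sample variances and covariances s[i,j] = (1/(n-1)) · Σ_k (x_{k,i} - mean_i) · (x_{k,j} - mean_j), with n-1 = 3:
  s[X_1,X_1] = ((-0.25)·(-0.25) + (-0.25)·(-0.25) + (1.75)·(1.75) + (-1.25)·(-1.25)) / 3 = 4.75/3 = 1.5833
  s[X_1,X_2] = ((-0.25)·(0) + (-0.25)·(-4) + (1.75)·(2) + (-1.25)·(2)) / 3 = 2/3 = 0.6667
  s[X_2,X_2] = ((0)·(0) + (-4)·(-4) + (2)·(2) + (2)·(2)) / 3 = 24/3 = 8
  Sample standard deviations s_i = √(s[i,i]):
  s(X_1) = √(1.5833) = 1.2583
  s(X_2) = √(8) = 2.8284

Step 3 — r_{ij} = s_{ij} / (s_i · s_j):
  r[X_1,X_1] = 1 (diagonal).
  r[X_1,X_2] = 0.6667 / (1.2583 · 2.8284) = 0.6667 / 3.559 = 0.1873
  r[X_2,X_2] = 1 (diagonal).

R is symmetric with unit diagonal. Assembling:

R = [[1, 0.1873],
 [0.1873, 1]]


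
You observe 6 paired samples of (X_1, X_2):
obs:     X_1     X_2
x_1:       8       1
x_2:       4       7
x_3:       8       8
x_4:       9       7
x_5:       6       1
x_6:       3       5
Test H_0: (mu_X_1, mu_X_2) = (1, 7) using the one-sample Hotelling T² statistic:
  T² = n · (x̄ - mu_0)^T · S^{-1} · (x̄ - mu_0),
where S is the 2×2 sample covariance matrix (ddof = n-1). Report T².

Step 1 — sample mean vector:
  mean(X_1) = (8 + 4 + 8 + 9 + 6 + 3) / 6 = 38/6 = 6.3333
  mean(X_2) = (1 + 7 + 8 + 7 + 1 + 5) / 6 = 29/6 = 4.8333
  x̄ = (6.3333, 4.8333),  deviation x̄ - mu_0 = (6.3333, 4.8333) - (1, 7) = (5.3333, -2.1667).

Step 2 — sample covariance matrix, S[i,j] = (1/(n-1)) · Σ_k (x_{k,i} - mean_i) · (x_{k,j} - mean_j), divisor n-1 = 5:
  S[X_1,X_1] = ((1.6667)·(1.6667) + (-2.3333)·(-2.3333) + (1.6667)·(1.6667) + (2.6667)·(2.6667) + (-0.3333)·(-0.3333) + (-3.3333)·(-3.3333)) / 5 = 29.3333/5 = 5.8667
  S[X_1,X_2] = ((1.6667)·(-3.8333) + (-2.3333)·(2.1667) + (1.6667)·(3.1667) + (2.6667)·(2.1667) + (-0.3333)·(-3.8333) + (-3.3333)·(0.1667)) / 5 = 0.3333/5 = 0.0667
  S[X_2,X_2] = ((-3.8333)·(-3.8333) + (2.1667)·(2.1667) + (3.1667)·(3.1667) + (2.1667)·(2.1667) + (-3.8333)·(-3.8333) + (0.1667)·(0.1667)) / 5 = 48.8333/5 = 9.7667
  S = [[5.8667, 0.0667],
 [0.0667, 9.7667]].

Step 3 — invert S. det(S) = 5.8667·9.7667 - (0.0667)² = 57.2933.
  S^{-1} = (1/det) · [[d, -b], [-b, a]] = [[0.1705, -0.0012],
 [-0.0012, 0.1024]].

Step 4 — quadratic form (x̄ - mu_0)^T · S^{-1} · (x̄ - mu_0):
  S^{-1} · (x̄ - mu_0) = (0.9117, -0.2281),
  (x̄ - mu_0)^T · [...] = (5.3333)·(0.9117) + (-2.1667)·(-0.2281) = 5.3565.

Step 5 — scale by n: T² = 6 · 5.3565 = 32.1387.

T² ≈ 32.1387


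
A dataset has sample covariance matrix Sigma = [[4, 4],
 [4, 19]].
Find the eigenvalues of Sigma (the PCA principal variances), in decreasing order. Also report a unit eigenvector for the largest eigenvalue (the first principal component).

Step 1 — characteristic polynomial of 2×2 Sigma:
  det(Sigma - λI) = λ² - trace · λ + det = 0.
  trace = 4 + 19 = 23, det = 4·19 - (4)² = 60.
Step 2 — discriminant:
  Δ = trace² - 4·det = 529 - 240 = 289.
Step 3 — eigenvalues:
  λ = (trace ± √Δ)/2 = (23 ± 17)/2,
  λ_1 = 20,  λ_2 = 3.

Step 4 — unit eigenvector for λ_1: solve (Sigma - λ_1 I)v = 0. First row:
  (4 - 20)·v_x + (4)·v_y = 0, i.e. (-16)·v_x + (4)·v_y = 0,
  so v ∝ (b, λ_1 - a) = (4, 16) = u.
  ||u|| = √((4)² + (16)²) = √(272) ≈ 16.4924,
  v_1 = u/||u|| ≈ (0.2425, 0.9701) (||v_1|| = 1).

λ_1 = 20,  λ_2 = 3;  v_1 ≈ (0.2425, 0.9701)


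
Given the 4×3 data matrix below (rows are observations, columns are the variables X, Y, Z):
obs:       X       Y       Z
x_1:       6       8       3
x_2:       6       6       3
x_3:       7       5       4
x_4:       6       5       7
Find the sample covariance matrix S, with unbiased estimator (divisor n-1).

Step 1 — column means:
  mean(X) = (6 + 6 + 7 + 6) / 4 = 25/4 = 6.25
  mean(Y) = (8 + 6 + 5 + 5) / 4 = 24/4 = 6
  mean(Z) = (3 + 3 + 4 + 7) / 4 = 17/4 = 4.25

Step 2 — sample covariance S[i,j] = (1/(n-1)) · Σ_k (x_{k,i} - mean_i) · (x_{k,j} - mean_j), with n-1 = 3.
  S[X,X] = ((-0.25)·(-0.25) + (-0.25)·(-0.25) + (0.75)·(0.75) + (-0.25)·(-0.25)) / 3 = 0.75/3 = 0.25
  S[X,Y] = ((-0.25)·(2) + (-0.25)·(0) + (0.75)·(-1) + (-0.25)·(-1)) / 3 = -1/3 = -0.3333
  S[X,Z] = ((-0.25)·(-1.25) + (-0.25)·(-1.25) + (0.75)·(-0.25) + (-0.25)·(2.75)) / 3 = -0.25/3 = -0.0833
  S[Y,Y] = ((2)·(2) + (0)·(0) + (-1)·(-1) + (-1)·(-1)) / 3 = 6/3 = 2
  S[Y,Z] = ((2)·(-1.25) + (0)·(-1.25) + (-1)·(-0.25) + (-1)·(2.75)) / 3 = -5/3 = -1.6667
  S[Z,Z] = ((-1.25)·(-1.25) + (-1.25)·(-1.25) + (-0.25)·(-0.25) + (2.75)·(2.75)) / 3 = 10.75/3 = 3.5833

S is symmetric (S[j,i] = S[i,j]). Assembling:

S = [[0.25, -0.3333, -0.0833],
 [-0.3333, 2, -1.6667],
 [-0.0833, -1.6667, 3.5833]]


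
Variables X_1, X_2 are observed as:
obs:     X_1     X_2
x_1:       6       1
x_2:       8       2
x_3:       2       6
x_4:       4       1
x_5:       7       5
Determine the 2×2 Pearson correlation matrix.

Step 1 — column means:
  mean(X_1) = (6 + 8 + 2 + 4 + 7) / 5 = 27/5 = 5.4
  mean(X_2) = (1 + 2 + 6 + 1 + 5) / 5 = 15/5 = 3

Step 2 — sample variances and covariances s[i,j] = (1/(n-1)) · Σ_k (x_{k,i} - mean_i) · (x_{k,j} - mean_j), with n-1 = 4:
  s[X_1,X_1] = ((0.6)·(0.6) + (2.6)·(2.6) + (-3.4)·(-3.4) + (-1.4)·(-1.4) + (1.6)·(1.6)) / 4 = 23.2/4 = 5.8
  s[X_1,X_2] = ((0.6)·(-2) + (2.6)·(-1) + (-3.4)·(3) + (-1.4)·(-2) + (1.6)·(2)) / 4 = -8/4 = -2
  s[X_2,X_2] = ((-2)·(-2) + (-1)·(-1) + (3)·(3) + (-2)·(-2) + (2)·(2)) / 4 = 22/4 = 5.5
  Sample standard deviations s_i = √(s[i,i]):
  s(X_1) = √(5.8) = 2.4083
  s(X_2) = √(5.5) = 2.3452

Step 3 — r_{ij} = s_{ij} / (s_i · s_j):
  r[X_1,X_1] = 1 (diagonal).
  r[X_1,X_2] = -2 / (2.4083 · 2.3452) = -2 / 5.648 = -0.3541
  r[X_2,X_2] = 1 (diagonal).

R is symmetric with unit diagonal. Assembling:

R = [[1, -0.3541],
 [-0.3541, 1]]


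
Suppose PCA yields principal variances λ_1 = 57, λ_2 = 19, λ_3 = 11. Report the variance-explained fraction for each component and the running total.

Step 1 — total variance = trace(Sigma) = Σ λ_i = 57 + 19 + 11 = 87.

Step 2 — fraction explained by component i = λ_i / Σ λ:
  PC1: 57/87 = 0.6552
  PC2: 19/87 = 0.2184
  PC3: 11/87 = 0.1264

Step 3 — cumulative fraction after k components = (λ_1 + ... + λ_k) / Σ λ:
  k = 1: 57/87 = 0.6552
  k = 2: (57 + 19)/87 = 76/87 = 0.8736
  k = 3: (57 + 19 + 11)/87 = 87/87 = 1

Summary (fraction, with percent):

explained: PC1 0.6552 (65.52%), PC2 0.2184 (21.84%), PC3 0.1264 (12.64%);  cumulative: 0.6552, 0.8736, 1


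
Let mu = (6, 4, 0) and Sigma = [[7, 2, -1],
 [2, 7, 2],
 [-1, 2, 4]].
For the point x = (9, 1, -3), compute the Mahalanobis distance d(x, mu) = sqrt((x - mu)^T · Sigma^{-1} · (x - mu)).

Step 1 — centre the observation: (x - mu) = (3, -3, -3).

Step 2 — invert Sigma (cofactor / det for 3×3, or solve directly):
  Sigma^{-1} = [[0.1752, -0.073, 0.0803],
 [-0.073, 0.1971, -0.1168],
 [0.0803, -0.1168, 0.3285]].

Step 3 — form the quadratic (x - mu)^T · Sigma^{-1} · (x - mu):
  Sigma^{-1} · (x - mu) = (0.5036, -0.4599, -0.3942).
  (x - mu)^T · [Sigma^{-1} · (x - mu)] = (3)·(0.5036) + (-3)·(-0.4599) + (-3)·(-0.3942) = 4.073.

Step 4 — take square root: d = √(4.073) ≈ 2.0182.

d(x, mu) = √(4.073) ≈ 2.0182


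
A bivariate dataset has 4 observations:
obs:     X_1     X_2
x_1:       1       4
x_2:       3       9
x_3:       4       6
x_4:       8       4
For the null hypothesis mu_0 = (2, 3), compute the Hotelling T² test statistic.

Step 1 — sample mean vector:
  mean(X_1) = (1 + 3 + 4 + 8) / 4 = 16/4 = 4
  mean(X_2) = (4 + 9 + 6 + 4) / 4 = 23/4 = 5.75
  x̄ = (4, 5.75),  deviation x̄ - mu_0 = (4, 5.75) - (2, 3) = (2, 2.75).

Step 2 — sample covariance matrix, S[i,j] = (1/(n-1)) · Σ_k (x_{k,i} - mean_i) · (x_{k,j} - mean_j), divisor n-1 = 3:
  S[X_1,X_1] = ((-3)·(-3) + (-1)·(-1) + (0)·(0) + (4)·(4)) / 3 = 26/3 = 8.6667
  S[X_1,X_2] = ((-3)·(-1.75) + (-1)·(3.25) + (0)·(0.25) + (4)·(-1.75)) / 3 = -5/3 = -1.6667
  S[X_2,X_2] = ((-1.75)·(-1.75) + (3.25)·(3.25) + (0.25)·(0.25) + (-1.75)·(-1.75)) / 3 = 16.75/3 = 5.5833
  S = [[8.6667, -1.6667],
 [-1.6667, 5.5833]].

Step 3 — invert S. det(S) = 8.6667·5.5833 - (-1.6667)² = 45.6111.
  S^{-1} = (1/det) · [[d, -b], [-b, a]] = [[0.1224, 0.0365],
 [0.0365, 0.19]].

Step 4 — quadratic form (x̄ - mu_0)^T · S^{-1} · (x̄ - mu_0):
  S^{-1} · (x̄ - mu_0) = (0.3453, 0.5956),
  (x̄ - mu_0)^T · [...] = (2)·(0.3453) + (2.75)·(0.5956) = 2.3286.

Step 5 — scale by n: T² = 4 · 2.3286 = 9.3143.

T² ≈ 9.3143


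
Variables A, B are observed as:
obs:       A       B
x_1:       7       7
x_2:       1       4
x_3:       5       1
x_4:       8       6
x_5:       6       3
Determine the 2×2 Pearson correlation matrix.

Step 1 — column means:
  mean(A) = (7 + 1 + 5 + 8 + 6) / 5 = 27/5 = 5.4
  mean(B) = (7 + 4 + 1 + 6 + 3) / 5 = 21/5 = 4.2

Step 2 — sample variances and covariances s[i,j] = (1/(n-1)) · Σ_k (x_{k,i} - mean_i) · (x_{k,j} - mean_j), with n-1 = 4:
  s[A,A] = ((1.6)·(1.6) + (-4.4)·(-4.4) + (-0.4)·(-0.4) + (2.6)·(2.6) + (0.6)·(0.6)) / 4 = 29.2/4 = 7.3
  s[A,B] = ((1.6)·(2.8) + (-4.4)·(-0.2) + (-0.4)·(-3.2) + (2.6)·(1.8) + (0.6)·(-1.2)) / 4 = 10.6/4 = 2.65
  s[B,B] = ((2.8)·(2.8) + (-0.2)·(-0.2) + (-3.2)·(-3.2) + (1.8)·(1.8) + (-1.2)·(-1.2)) / 4 = 22.8/4 = 5.7
  Sample standard deviations s_i = √(s[i,i]):
  s(A) = √(7.3) = 2.7019
  s(B) = √(5.7) = 2.3875

Step 3 — r_{ij} = s_{ij} / (s_i · s_j):
  r[A,A] = 1 (diagonal).
  r[A,B] = 2.65 / (2.7019 · 2.3875) = 2.65 / 6.4506 = 0.4108
  r[B,B] = 1 (diagonal).

R is symmetric with unit diagonal. Assembling:

R = [[1, 0.4108],
 [0.4108, 1]]


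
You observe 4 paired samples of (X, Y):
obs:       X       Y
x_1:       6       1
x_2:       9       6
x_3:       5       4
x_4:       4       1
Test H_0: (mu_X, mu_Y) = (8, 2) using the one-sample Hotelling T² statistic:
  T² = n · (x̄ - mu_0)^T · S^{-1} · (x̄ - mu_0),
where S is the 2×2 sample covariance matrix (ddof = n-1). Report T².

Step 1 — sample mean vector:
  mean(X) = (6 + 9 + 5 + 4) / 4 = 24/4 = 6
  mean(Y) = (1 + 6 + 4 + 1) / 4 = 12/4 = 3
  x̄ = (6, 3),  deviation x̄ - mu_0 = (6, 3) - (8, 2) = (-2, 1).

Step 2 — sample covariance matrix, S[i,j] = (1/(n-1)) · Σ_k (x_{k,i} - mean_i) · (x_{k,j} - mean_j), divisor n-1 = 3:
  S[X,X] = ((0)·(0) + (3)·(3) + (-1)·(-1) + (-2)·(-2)) / 3 = 14/3 = 4.6667
  S[X,Y] = ((0)·(-2) + (3)·(3) + (-1)·(1) + (-2)·(-2)) / 3 = 12/3 = 4
  S[Y,Y] = ((-2)·(-2) + (3)·(3) + (1)·(1) + (-2)·(-2)) / 3 = 18/3 = 6
  S = [[4.6667, 4],
 [4, 6]].

Step 3 — invert S. det(S) = 4.6667·6 - (4)² = 12.
  S^{-1} = (1/det) · [[d, -b], [-b, a]] = [[0.5, -0.3333],
 [-0.3333, 0.3889]].

Step 4 — quadratic form (x̄ - mu_0)^T · S^{-1} · (x̄ - mu_0):
  S^{-1} · (x̄ - mu_0) = (-1.3333, 1.0556),
  (x̄ - mu_0)^T · [...] = (-2)·(-1.3333) + (1)·(1.0556) = 3.7222.

Step 5 — scale by n: T² = 4 · 3.7222 = 14.8889.

T² ≈ 14.8889


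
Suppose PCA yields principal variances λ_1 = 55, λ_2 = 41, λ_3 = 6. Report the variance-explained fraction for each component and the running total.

Step 1 — total variance = trace(Sigma) = Σ λ_i = 55 + 41 + 6 = 102.

Step 2 — fraction explained by component i = λ_i / Σ λ:
  PC1: 55/102 = 0.5392
  PC2: 41/102 = 0.402
  PC3: 6/102 = 0.0588

Step 3 — cumulative fraction after k components = (λ_1 + ... + λ_k) / Σ λ:
  k = 1: 55/102 = 0.5392
  k = 2: (55 + 41)/102 = 96/102 = 0.9412
  k = 3: (55 + 41 + 6)/102 = 102/102 = 1

Summary (fraction, with percent):

explained: PC1 0.5392 (53.92%), PC2 0.402 (40.2%), PC3 0.0588 (5.88%);  cumulative: 0.5392, 0.9412, 1


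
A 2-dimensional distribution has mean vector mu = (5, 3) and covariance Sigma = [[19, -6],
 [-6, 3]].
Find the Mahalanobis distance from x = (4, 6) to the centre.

Step 1 — centre the observation: (x - mu) = (-1, 3).

Step 2 — invert Sigma. det(Sigma) = 19·3 - (-6)² = 21.
  Sigma^{-1} = (1/det) · [[d, -b], [-b, a]] = [[0.1429, 0.2857],
 [0.2857, 0.9048]].

Step 3 — form the quadratic (x - mu)^T · Sigma^{-1} · (x - mu):
  Sigma^{-1} · (x - mu) = (0.7143, 2.4286).
  (x - mu)^T · [Sigma^{-1} · (x - mu)] = (-1)·(0.7143) + (3)·(2.4286) = 6.5714.

Step 4 — take square root: d = √(6.5714) ≈ 2.5635.

d(x, mu) = √(6.5714) ≈ 2.5635


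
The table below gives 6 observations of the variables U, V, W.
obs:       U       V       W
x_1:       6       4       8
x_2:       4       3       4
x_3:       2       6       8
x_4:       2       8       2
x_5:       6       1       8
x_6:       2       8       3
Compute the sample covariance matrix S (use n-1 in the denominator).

Step 1 — column means:
  mean(U) = (6 + 4 + 2 + 2 + 6 + 2) / 6 = 22/6 = 3.6667
  mean(V) = (4 + 3 + 6 + 8 + 1 + 8) / 6 = 30/6 = 5
  mean(W) = (8 + 4 + 8 + 2 + 8 + 3) / 6 = 33/6 = 5.5

Step 2 — sample covariance S[i,j] = (1/(n-1)) · Σ_k (x_{k,i} - mean_i) · (x_{k,j} - mean_j), with n-1 = 5.
  S[U,U] = ((2.3333)·(2.3333) + (0.3333)·(0.3333) + (-1.6667)·(-1.6667) + (-1.6667)·(-1.6667) + (2.3333)·(2.3333) + (-1.6667)·(-1.6667)) / 5 = 19.3333/5 = 3.8667
  S[U,V] = ((2.3333)·(-1) + (0.3333)·(-2) + (-1.6667)·(1) + (-1.6667)·(3) + (2.3333)·(-4) + (-1.6667)·(3)) / 5 = -24/5 = -4.8
  S[U,W] = ((2.3333)·(2.5) + (0.3333)·(-1.5) + (-1.6667)·(2.5) + (-1.6667)·(-3.5) + (2.3333)·(2.5) + (-1.6667)·(-2.5)) / 5 = 17/5 = 3.4
  S[V,V] = ((-1)·(-1) + (-2)·(-2) + (1)·(1) + (3)·(3) + (-4)·(-4) + (3)·(3)) / 5 = 40/5 = 8
  S[V,W] = ((-1)·(2.5) + (-2)·(-1.5) + (1)·(2.5) + (3)·(-3.5) + (-4)·(2.5) + (3)·(-2.5)) / 5 = -25/5 = -5
  S[W,W] = ((2.5)·(2.5) + (-1.5)·(-1.5) + (2.5)·(2.5) + (-3.5)·(-3.5) + (2.5)·(2.5) + (-2.5)·(-2.5)) / 5 = 39.5/5 = 7.9

S is symmetric (S[j,i] = S[i,j]). Assembling:

S = [[3.8667, -4.8, 3.4],
 [-4.8, 8, -5],
 [3.4, -5, 7.9]]


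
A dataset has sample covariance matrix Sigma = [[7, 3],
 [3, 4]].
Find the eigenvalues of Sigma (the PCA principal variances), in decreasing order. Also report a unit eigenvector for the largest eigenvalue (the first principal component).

Step 1 — characteristic polynomial of 2×2 Sigma:
  det(Sigma - λI) = λ² - trace · λ + det = 0.
  trace = 7 + 4 = 11, det = 7·4 - (3)² = 19.
Step 2 — discriminant:
  Δ = trace² - 4·det = 121 - 76 = 45.
Step 3 — eigenvalues:
  λ = (trace ± √Δ)/2 = (11 ± 6.7082)/2,
  λ_1 = 8.8541,  λ_2 = 2.1459.

Step 4 — unit eigenvector for λ_1: solve (Sigma - λ_1 I)v = 0. First row:
  (7 - 8.8541)·v_x + (3)·v_y = 0, i.e. (-1.8541)·v_x + (3)·v_y = 0,
  so v ∝ (b, λ_1 - a) = (3, 1.8541) = u.
  ||u|| = √((3)² + (1.8541)²) = √(12.4377) ≈ 3.5267,
  v_1 = u/||u|| ≈ (0.8507, 0.5257) (||v_1|| = 1).

λ_1 = 8.8541,  λ_2 = 2.1459;  v_1 ≈ (0.8507, 0.5257)


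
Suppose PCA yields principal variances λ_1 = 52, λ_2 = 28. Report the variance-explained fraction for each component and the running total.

Step 1 — total variance = trace(Sigma) = Σ λ_i = 52 + 28 = 80.

Step 2 — fraction explained by component i = λ_i / Σ λ:
  PC1: 52/80 = 0.65
  PC2: 28/80 = 0.35

Step 3 — cumulative fraction after k components = (λ_1 + ... + λ_k) / Σ λ:
  k = 1: 52/80 = 0.65
  k = 2: (52 + 28)/80 = 80/80 = 1

Summary (fraction, with percent):

explained: PC1 0.65 (65%), PC2 0.35 (35%);  cumulative: 0.65, 1


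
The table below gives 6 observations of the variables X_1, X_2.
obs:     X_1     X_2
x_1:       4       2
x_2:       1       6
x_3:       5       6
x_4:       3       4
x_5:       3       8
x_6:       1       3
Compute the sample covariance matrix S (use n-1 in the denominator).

Step 1 — column means:
  mean(X_1) = (4 + 1 + 5 + 3 + 3 + 1) / 6 = 17/6 = 2.8333
  mean(X_2) = (2 + 6 + 6 + 4 + 8 + 3) / 6 = 29/6 = 4.8333

Step 2 — sample covariance S[i,j] = (1/(n-1)) · Σ_k (x_{k,i} - mean_i) · (x_{k,j} - mean_j), with n-1 = 5.
  S[X_1,X_1] = ((1.1667)·(1.1667) + (-1.8333)·(-1.8333) + (2.1667)·(2.1667) + (0.1667)·(0.1667) + (0.1667)·(0.1667) + (-1.8333)·(-1.8333)) / 5 = 12.8333/5 = 2.5667
  S[X_1,X_2] = ((1.1667)·(-2.8333) + (-1.8333)·(1.1667) + (2.1667)·(1.1667) + (0.1667)·(-0.8333) + (0.1667)·(3.1667) + (-1.8333)·(-1.8333)) / 5 = 0.8333/5 = 0.1667
  S[X_2,X_2] = ((-2.8333)·(-2.8333) + (1.1667)·(1.1667) + (1.1667)·(1.1667) + (-0.8333)·(-0.8333) + (3.1667)·(3.1667) + (-1.8333)·(-1.8333)) / 5 = 24.8333/5 = 4.9667

S is symmetric (S[j,i] = S[i,j]). Assembling:

S = [[2.5667, 0.1667],
 [0.1667, 4.9667]]


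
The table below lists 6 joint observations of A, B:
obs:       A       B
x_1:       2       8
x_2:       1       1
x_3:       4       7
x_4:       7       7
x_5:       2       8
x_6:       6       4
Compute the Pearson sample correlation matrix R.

Step 1 — column means:
  mean(A) = (2 + 1 + 4 + 7 + 2 + 6) / 6 = 22/6 = 3.6667
  mean(B) = (8 + 1 + 7 + 7 + 8 + 4) / 6 = 35/6 = 5.8333

Step 2 — sample variances and covariances s[i,j] = (1/(n-1)) · Σ_k (x_{k,i} - mean_i) · (x_{k,j} - mean_j), with n-1 = 5:
  s[A,A] = ((-1.6667)·(-1.6667) + (-2.6667)·(-2.6667) + (0.3333)·(0.3333) + (3.3333)·(3.3333) + (-1.6667)·(-1.6667) + (2.3333)·(2.3333)) / 5 = 29.3333/5 = 5.8667
  s[A,B] = ((-1.6667)·(2.1667) + (-2.6667)·(-4.8333) + (0.3333)·(1.1667) + (3.3333)·(1.1667) + (-1.6667)·(2.1667) + (2.3333)·(-1.8333)) / 5 = 5.6667/5 = 1.1333
  s[B,B] = ((2.1667)·(2.1667) + (-4.8333)·(-4.8333) + (1.1667)·(1.1667) + (1.1667)·(1.1667) + (2.1667)·(2.1667) + (-1.8333)·(-1.8333)) / 5 = 38.8333/5 = 7.7667
  Sample standard deviations s_i = √(s[i,i]):
  s(A) = √(5.8667) = 2.4221
  s(B) = √(7.7667) = 2.7869

Step 3 — r_{ij} = s_{ij} / (s_i · s_j):
  r[A,A] = 1 (diagonal).
  r[A,B] = 1.1333 / (2.4221 · 2.7869) = 1.1333 / 6.7501 = 0.1679
  r[B,B] = 1 (diagonal).

R is symmetric with unit diagonal. Assembling:

R = [[1, 0.1679],
 [0.1679, 1]]


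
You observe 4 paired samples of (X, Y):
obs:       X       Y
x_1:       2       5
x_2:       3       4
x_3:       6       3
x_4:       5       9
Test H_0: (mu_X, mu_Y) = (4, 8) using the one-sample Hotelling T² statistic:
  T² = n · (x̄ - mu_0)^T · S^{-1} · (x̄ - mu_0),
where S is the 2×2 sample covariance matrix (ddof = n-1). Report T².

Step 1 — sample mean vector:
  mean(X) = (2 + 3 + 6 + 5) / 4 = 16/4 = 4
  mean(Y) = (5 + 4 + 3 + 9) / 4 = 21/4 = 5.25
  x̄ = (4, 5.25),  deviation x̄ - mu_0 = (4, 5.25) - (4, 8) = (0, -2.75).

Step 2 — sample covariance matrix, S[i,j] = (1/(n-1)) · Σ_k (x_{k,i} - mean_i) · (x_{k,j} - mean_j), divisor n-1 = 3:
  S[X,X] = ((-2)·(-2) + (-1)·(-1) + (2)·(2) + (1)·(1)) / 3 = 10/3 = 3.3333
  S[X,Y] = ((-2)·(-0.25) + (-1)·(-1.25) + (2)·(-2.25) + (1)·(3.75)) / 3 = 1/3 = 0.3333
  S[Y,Y] = ((-0.25)·(-0.25) + (-1.25)·(-1.25) + (-2.25)·(-2.25) + (3.75)·(3.75)) / 3 = 20.75/3 = 6.9167
  S = [[3.3333, 0.3333],
 [0.3333, 6.9167]].

Step 3 — invert S. det(S) = 3.3333·6.9167 - (0.3333)² = 22.9444.
  S^{-1} = (1/det) · [[d, -b], [-b, a]] = [[0.3015, -0.0145],
 [-0.0145, 0.1453]].

Step 4 — quadratic form (x̄ - mu_0)^T · S^{-1} · (x̄ - mu_0):
  S^{-1} · (x̄ - mu_0) = (0.04, -0.3995),
  (x̄ - mu_0)^T · [...] = (0)·(0.04) + (-2.75)·(-0.3995) = 1.0987.

Step 5 — scale by n: T² = 4 · 1.0987 = 4.3947.

T² ≈ 4.3947


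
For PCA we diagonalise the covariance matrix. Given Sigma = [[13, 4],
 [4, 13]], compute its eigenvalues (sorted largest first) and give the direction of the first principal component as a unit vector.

Step 1 — characteristic polynomial of 2×2 Sigma:
  det(Sigma - λI) = λ² - trace · λ + det = 0.
  trace = 13 + 13 = 26, det = 13·13 - (4)² = 153.
Step 2 — discriminant:
  Δ = trace² - 4·det = 676 - 612 = 64.
Step 3 — eigenvalues:
  λ = (trace ± √Δ)/2 = (26 ± 8)/2,
  λ_1 = 17,  λ_2 = 9.

Step 4 — unit eigenvector for λ_1: solve (Sigma - λ_1 I)v = 0. First row:
  (13 - 17)·v_x + (4)·v_y = 0, i.e. (-4)·v_x + (4)·v_y = 0,
  so v ∝ (b, λ_1 - a) = (4, 4) = u.
  ||u|| = √((4)² + (4)²) = √(32) ≈ 5.6569,
  v_1 = u/||u|| ≈ (0.7071, 0.7071) (||v_1|| = 1).

λ_1 = 17,  λ_2 = 9;  v_1 ≈ (0.7071, 0.7071)


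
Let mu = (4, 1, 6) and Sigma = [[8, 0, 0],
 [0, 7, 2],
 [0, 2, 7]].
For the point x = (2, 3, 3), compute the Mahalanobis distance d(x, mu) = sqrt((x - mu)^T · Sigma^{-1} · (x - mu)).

Step 1 — centre the observation: (x - mu) = (-2, 2, -3).

Step 2 — invert Sigma (cofactor / det for 3×3, or solve directly):
  Sigma^{-1} = [[0.125, 0, 0],
 [0, 0.1556, -0.0444],
 [0, -0.0444, 0.1556]].

Step 3 — form the quadratic (x - mu)^T · Sigma^{-1} · (x - mu):
  Sigma^{-1} · (x - mu) = (-0.25, 0.4444, -0.5556).
  (x - mu)^T · [Sigma^{-1} · (x - mu)] = (-2)·(-0.25) + (2)·(0.4444) + (-3)·(-0.5556) = 3.0556.

Step 4 — take square root: d = √(3.0556) ≈ 1.748.

d(x, mu) = √(3.0556) ≈ 1.748


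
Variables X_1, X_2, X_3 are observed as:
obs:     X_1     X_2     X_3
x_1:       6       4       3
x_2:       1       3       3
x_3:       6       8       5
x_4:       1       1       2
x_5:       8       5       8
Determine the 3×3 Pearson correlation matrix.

Step 1 — column means:
  mean(X_1) = (6 + 1 + 6 + 1 + 8) / 5 = 22/5 = 4.4
  mean(X_2) = (4 + 3 + 8 + 1 + 5) / 5 = 21/5 = 4.2
  mean(X_3) = (3 + 3 + 5 + 2 + 8) / 5 = 21/5 = 4.2

Step 2 — sample variances and covariances s[i,j] = (1/(n-1)) · Σ_k (x_{k,i} - mean_i) · (x_{k,j} - mean_j), with n-1 = 4:
  s[X_1,X_1] = ((1.6)·(1.6) + (-3.4)·(-3.4) + (1.6)·(1.6) + (-3.4)·(-3.4) + (3.6)·(3.6)) / 4 = 41.2/4 = 10.3
  s[X_1,X_2] = ((1.6)·(-0.2) + (-3.4)·(-1.2) + (1.6)·(3.8) + (-3.4)·(-3.2) + (3.6)·(0.8)) / 4 = 23.6/4 = 5.9
  s[X_1,X_3] = ((1.6)·(-1.2) + (-3.4)·(-1.2) + (1.6)·(0.8) + (-3.4)·(-2.2) + (3.6)·(3.8)) / 4 = 24.6/4 = 6.15
  s[X_2,X_2] = ((-0.2)·(-0.2) + (-1.2)·(-1.2) + (3.8)·(3.8) + (-3.2)·(-3.2) + (0.8)·(0.8)) / 4 = 26.8/4 = 6.7
  s[X_2,X_3] = ((-0.2)·(-1.2) + (-1.2)·(-1.2) + (3.8)·(0.8) + (-3.2)·(-2.2) + (0.8)·(3.8)) / 4 = 14.8/4 = 3.7
  s[X_3,X_3] = ((-1.2)·(-1.2) + (-1.2)·(-1.2) + (0.8)·(0.8) + (-2.2)·(-2.2) + (3.8)·(3.8)) / 4 = 22.8/4 = 5.7
  Sample standard deviations s_i = √(s[i,i]):
  s(X_1) = √(10.3) = 3.2094
  s(X_2) = √(6.7) = 2.5884
  s(X_3) = √(5.7) = 2.3875

Step 3 — r_{ij} = s_{ij} / (s_i · s_j):
  r[X_1,X_1] = 1 (diagonal).
  r[X_1,X_2] = 5.9 / (3.2094 · 2.5884) = 5.9 / 8.3072 = 0.7102
  r[X_1,X_3] = 6.15 / (3.2094 · 2.3875) = 6.15 / 7.6622 = 0.8026
  r[X_2,X_2] = 1 (diagonal).
  r[X_2,X_3] = 3.7 / (2.5884 · 2.3875) = 3.7 / 6.1798 = 0.5987
  r[X_3,X_3] = 1 (diagonal).

R is symmetric with unit diagonal. Assembling:

R = [[1, 0.7102, 0.8026],
 [0.7102, 1, 0.5987],
 [0.8026, 0.5987, 1]]


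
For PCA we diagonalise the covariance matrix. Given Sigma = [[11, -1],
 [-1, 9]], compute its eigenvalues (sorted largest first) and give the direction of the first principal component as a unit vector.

Step 1 — characteristic polynomial of 2×2 Sigma:
  det(Sigma - λI) = λ² - trace · λ + det = 0.
  trace = 11 + 9 = 20, det = 11·9 - (-1)² = 98.
Step 2 — discriminant:
  Δ = trace² - 4·det = 400 - 392 = 8.
Step 3 — eigenvalues:
  λ = (trace ± √Δ)/2 = (20 ± 2.8284)/2,
  λ_1 = 11.4142,  λ_2 = 8.5858.

Step 4 — unit eigenvector for λ_1: solve (Sigma - λ_1 I)v = 0. First row:
  (11 - 11.4142)·v_x + (-1)·v_y = 0, i.e. (-0.4142)·v_x + (-1)·v_y = 0,
  so v ∝ (b, λ_1 - a) = (-1, 0.4142); multiply by -1 so the first entry is positive: u = (1, -0.4142).
  ||u|| = √((1)² + (-0.4142)²) = √(1.1716) ≈ 1.0824,
  v_1 = u/||u|| ≈ (0.9239, -0.3827) (||v_1|| = 1).

λ_1 = 11.4142,  λ_2 = 8.5858;  v_1 ≈ (0.9239, -0.3827)


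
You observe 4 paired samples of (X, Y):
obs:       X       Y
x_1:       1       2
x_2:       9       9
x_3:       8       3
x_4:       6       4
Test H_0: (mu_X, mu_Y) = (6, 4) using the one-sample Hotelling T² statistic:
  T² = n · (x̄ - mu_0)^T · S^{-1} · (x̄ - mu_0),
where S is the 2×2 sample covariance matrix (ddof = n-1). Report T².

Step 1 — sample mean vector:
  mean(X) = (1 + 9 + 8 + 6) / 4 = 24/4 = 6
  mean(Y) = (2 + 9 + 3 + 4) / 4 = 18/4 = 4.5
  x̄ = (6, 4.5),  deviation x̄ - mu_0 = (6, 4.5) - (6, 4) = (0, 0.5).

Step 2 — sample covariance matrix, S[i,j] = (1/(n-1)) · Σ_k (x_{k,i} - mean_i) · (x_{k,j} - mean_j), divisor n-1 = 3:
  S[X,X] = ((-5)·(-5) + (3)·(3) + (2)·(2) + (0)·(0)) / 3 = 38/3 = 12.6667
  S[X,Y] = ((-5)·(-2.5) + (3)·(4.5) + (2)·(-1.5) + (0)·(-0.5)) / 3 = 23/3 = 7.6667
  S[Y,Y] = ((-2.5)·(-2.5) + (4.5)·(4.5) + (-1.5)·(-1.5) + (-0.5)·(-0.5)) / 3 = 29/3 = 9.6667
  S = [[12.6667, 7.6667],
 [7.6667, 9.6667]].

Step 3 — invert S. det(S) = 12.6667·9.6667 - (7.6667)² = 63.6667.
  S^{-1} = (1/det) · [[d, -b], [-b, a]] = [[0.1518, -0.1204],
 [-0.1204, 0.199]].

Step 4 — quadratic form (x̄ - mu_0)^T · S^{-1} · (x̄ - mu_0):
  S^{-1} · (x̄ - mu_0) = (-0.0602, 0.0995),
  (x̄ - mu_0)^T · [...] = (0)·(-0.0602) + (0.5)·(0.0995) = 0.0497.

Step 5 — scale by n: T² = 4 · 0.0497 = 0.199.

T² ≈ 0.199


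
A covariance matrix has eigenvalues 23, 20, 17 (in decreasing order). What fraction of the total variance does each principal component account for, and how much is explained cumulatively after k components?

Step 1 — total variance = trace(Sigma) = Σ λ_i = 23 + 20 + 17 = 60.

Step 2 — fraction explained by component i = λ_i / Σ λ:
  PC1: 23/60 = 0.3833
  PC2: 20/60 = 0.3333
  PC3: 17/60 = 0.2833

Step 3 — cumulative fraction after k components = (λ_1 + ... + λ_k) / Σ λ:
  k = 1: 23/60 = 0.3833
  k = 2: (23 + 20)/60 = 43/60 = 0.7167
  k = 3: (23 + 20 + 17)/60 = 60/60 = 1

Summary (fraction, with percent):

explained: PC1 0.3833 (38.33%), PC2 0.3333 (33.33%), PC3 0.2833 (28.33%);  cumulative: 0.3833, 0.7167, 1


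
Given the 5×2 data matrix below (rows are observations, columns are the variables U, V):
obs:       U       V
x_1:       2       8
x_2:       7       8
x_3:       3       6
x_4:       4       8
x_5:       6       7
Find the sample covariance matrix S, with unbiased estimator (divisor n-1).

Step 1 — column means:
  mean(U) = (2 + 7 + 3 + 4 + 6) / 5 = 22/5 = 4.4
  mean(V) = (8 + 8 + 6 + 8 + 7) / 5 = 37/5 = 7.4

Step 2 — sample covariance S[i,j] = (1/(n-1)) · Σ_k (x_{k,i} - mean_i) · (x_{k,j} - mean_j), with n-1 = 4.
  S[U,U] = ((-2.4)·(-2.4) + (2.6)·(2.6) + (-1.4)·(-1.4) + (-0.4)·(-0.4) + (1.6)·(1.6)) / 4 = 17.2/4 = 4.3
  S[U,V] = ((-2.4)·(0.6) + (2.6)·(0.6) + (-1.4)·(-1.4) + (-0.4)·(0.6) + (1.6)·(-0.4)) / 4 = 1.2/4 = 0.3
  S[V,V] = ((0.6)·(0.6) + (0.6)·(0.6) + (-1.4)·(-1.4) + (0.6)·(0.6) + (-0.4)·(-0.4)) / 4 = 3.2/4 = 0.8

S is symmetric (S[j,i] = S[i,j]). Assembling:

S = [[4.3, 0.3],
 [0.3, 0.8]]


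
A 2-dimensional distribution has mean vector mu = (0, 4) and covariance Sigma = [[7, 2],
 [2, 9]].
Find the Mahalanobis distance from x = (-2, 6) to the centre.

Step 1 — centre the observation: (x - mu) = (-2, 2).

Step 2 — invert Sigma. det(Sigma) = 7·9 - (2)² = 59.
  Sigma^{-1} = (1/det) · [[d, -b], [-b, a]] = [[0.1525, -0.0339],
 [-0.0339, 0.1186]].

Step 3 — form the quadratic (x - mu)^T · Sigma^{-1} · (x - mu):
  Sigma^{-1} · (x - mu) = (-0.3729, 0.3051).
  (x - mu)^T · [Sigma^{-1} · (x - mu)] = (-2)·(-0.3729) + (2)·(0.3051) = 1.3559.

Step 4 — take square root: d = √(1.3559) ≈ 1.1644.

d(x, mu) = √(1.3559) ≈ 1.1644


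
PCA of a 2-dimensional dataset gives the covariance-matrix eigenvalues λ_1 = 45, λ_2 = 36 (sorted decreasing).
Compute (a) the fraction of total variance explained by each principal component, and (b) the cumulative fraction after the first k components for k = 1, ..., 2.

Step 1 — total variance = trace(Sigma) = Σ λ_i = 45 + 36 = 81.

Step 2 — fraction explained by component i = λ_i / Σ λ:
  PC1: 45/81 = 0.5556
  PC2: 36/81 = 0.4444

Step 3 — cumulative fraction after k components = (λ_1 + ... + λ_k) / Σ λ:
  k = 1: 45/81 = 0.5556
  k = 2: (45 + 36)/81 = 81/81 = 1

Summary (fraction, with percent):

explained: PC1 0.5556 (55.56%), PC2 0.4444 (44.44%);  cumulative: 0.5556, 1


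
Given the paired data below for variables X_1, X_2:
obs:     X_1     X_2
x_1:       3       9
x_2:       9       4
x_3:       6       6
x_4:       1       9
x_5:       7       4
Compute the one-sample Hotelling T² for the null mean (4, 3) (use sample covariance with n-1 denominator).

Step 1 — sample mean vector:
  mean(X_1) = (3 + 9 + 6 + 1 + 7) / 5 = 26/5 = 5.2
  mean(X_2) = (9 + 4 + 6 + 9 + 4) / 5 = 32/5 = 6.4
  x̄ = (5.2, 6.4),  deviation x̄ - mu_0 = (5.2, 6.4) - (4, 3) = (1.2, 3.4).

Step 2 — sample covariance matrix, S[i,j] = (1/(n-1)) · Σ_k (x_{k,i} - mean_i) · (x_{k,j} - mean_j), divisor n-1 = 4:
  S[X_1,X_1] = ((-2.2)·(-2.2) + (3.8)·(3.8) + (0.8)·(0.8) + (-4.2)·(-4.2) + (1.8)·(1.8)) / 4 = 40.8/4 = 10.2
  S[X_1,X_2] = ((-2.2)·(2.6) + (3.8)·(-2.4) + (0.8)·(-0.4) + (-4.2)·(2.6) + (1.8)·(-2.4)) / 4 = -30.4/4 = -7.6
  S[X_2,X_2] = ((2.6)·(2.6) + (-2.4)·(-2.4) + (-0.4)·(-0.4) + (2.6)·(2.6) + (-2.4)·(-2.4)) / 4 = 25.2/4 = 6.3
  S = [[10.2, -7.6],
 [-7.6, 6.3]].

Step 3 — invert S. det(S) = 10.2·6.3 - (-7.6)² = 6.5.
  S^{-1} = (1/det) · [[d, -b], [-b, a]] = [[0.9692, 1.1692],
 [1.1692, 1.5692]].

Step 4 — quadratic form (x̄ - mu_0)^T · S^{-1} · (x̄ - mu_0):
  S^{-1} · (x̄ - mu_0) = (5.1385, 6.7385),
  (x̄ - mu_0)^T · [...] = (1.2)·(5.1385) + (3.4)·(6.7385) = 29.0769.

Step 5 — scale by n: T² = 5 · 29.0769 = 145.3846.

T² ≈ 145.3846


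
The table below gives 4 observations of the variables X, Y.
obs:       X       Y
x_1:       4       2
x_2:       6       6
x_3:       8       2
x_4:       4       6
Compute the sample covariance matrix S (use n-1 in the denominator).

Step 1 — column means:
  mean(X) = (4 + 6 + 8 + 4) / 4 = 22/4 = 5.5
  mean(Y) = (2 + 6 + 2 + 6) / 4 = 16/4 = 4

Step 2 — sample covariance S[i,j] = (1/(n-1)) · Σ_k (x_{k,i} - mean_i) · (x_{k,j} - mean_j), with n-1 = 3.
  S[X,X] = ((-1.5)·(-1.5) + (0.5)·(0.5) + (2.5)·(2.5) + (-1.5)·(-1.5)) / 3 = 11/3 = 3.6667
  S[X,Y] = ((-1.5)·(-2) + (0.5)·(2) + (2.5)·(-2) + (-1.5)·(2)) / 3 = -4/3 = -1.3333
  S[Y,Y] = ((-2)·(-2) + (2)·(2) + (-2)·(-2) + (2)·(2)) / 3 = 16/3 = 5.3333

S is symmetric (S[j,i] = S[i,j]). Assembling:

S = [[3.6667, -1.3333],
 [-1.3333, 5.3333]]


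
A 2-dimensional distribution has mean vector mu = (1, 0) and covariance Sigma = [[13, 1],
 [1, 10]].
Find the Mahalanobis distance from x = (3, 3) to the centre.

Step 1 — centre the observation: (x - mu) = (2, 3).

Step 2 — invert Sigma. det(Sigma) = 13·10 - (1)² = 129.
  Sigma^{-1} = (1/det) · [[d, -b], [-b, a]] = [[0.0775, -0.0078],
 [-0.0078, 0.1008]].

Step 3 — form the quadratic (x - mu)^T · Sigma^{-1} · (x - mu):
  Sigma^{-1} · (x - mu) = (0.1318, 0.2868).
  (x - mu)^T · [Sigma^{-1} · (x - mu)] = (2)·(0.1318) + (3)·(0.2868) = 1.124.

Step 4 — take square root: d = √(1.124) ≈ 1.0602.

d(x, mu) = √(1.124) ≈ 1.0602


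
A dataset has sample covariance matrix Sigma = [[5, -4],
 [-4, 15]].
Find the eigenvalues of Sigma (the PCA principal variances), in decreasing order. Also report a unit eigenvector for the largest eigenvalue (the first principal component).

Step 1 — characteristic polynomial of 2×2 Sigma:
  det(Sigma - λI) = λ² - trace · λ + det = 0.
  trace = 5 + 15 = 20, det = 5·15 - (-4)² = 59.
Step 2 — discriminant:
  Δ = trace² - 4·det = 400 - 236 = 164.
Step 3 — eigenvalues:
  λ = (trace ± √Δ)/2 = (20 ± 12.8062)/2,
  λ_1 = 16.4031,  λ_2 = 3.5969.

Step 4 — unit eigenvector for λ_1: solve (Sigma - λ_1 I)v = 0. First row:
  (5 - 16.4031)·v_x + (-4)·v_y = 0, i.e. (-11.4031)·v_x + (-4)·v_y = 0,
  so v ∝ (b, λ_1 - a) = (-4, 11.4031); multiply by -1 so the first entry is positive: u = (4, -11.4031).
  ||u|| = √((4)² + (-11.4031)²) = √(146.0312) ≈ 12.0843,
  v_1 = u/||u|| ≈ (0.331, -0.9436) (||v_1|| = 1).

λ_1 = 16.4031,  λ_2 = 3.5969;  v_1 ≈ (0.331, -0.9436)


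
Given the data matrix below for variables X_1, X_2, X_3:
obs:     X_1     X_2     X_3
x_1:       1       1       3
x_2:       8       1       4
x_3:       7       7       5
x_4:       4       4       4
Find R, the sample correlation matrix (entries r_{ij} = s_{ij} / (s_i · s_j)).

Step 1 — column means:
  mean(X_1) = (1 + 8 + 7 + 4) / 4 = 20/4 = 5
  mean(X_2) = (1 + 1 + 7 + 4) / 4 = 13/4 = 3.25
  mean(X_3) = (3 + 4 + 5 + 4) / 4 = 16/4 = 4

Step 2 — sample variances and covariances s[i,j] = (1/(n-1)) · Σ_k (x_{k,i} - mean_i) · (x_{k,j} - mean_j), with n-1 = 3:
  s[X_1,X_1] = ((-4)·(-4) + (3)·(3) + (2)·(2) + (-1)·(-1)) / 3 = 30/3 = 10
  s[X_1,X_2] = ((-4)·(-2.25) + (3)·(-2.25) + (2)·(3.75) + (-1)·(0.75)) / 3 = 9/3 = 3
  s[X_1,X_3] = ((-4)·(-1) + (3)·(0) + (2)·(1) + (-1)·(0)) / 3 = 6/3 = 2
  s[X_2,X_2] = ((-2.25)·(-2.25) + (-2.25)·(-2.25) + (3.75)·(3.75) + (0.75)·(0.75)) / 3 = 24.75/3 = 8.25
  s[X_2,X_3] = ((-2.25)·(-1) + (-2.25)·(0) + (3.75)·(1) + (0.75)·(0)) / 3 = 6/3 = 2
  s[X_3,X_3] = ((-1)·(-1) + (0)·(0) + (1)·(1) + (0)·(0)) / 3 = 2/3 = 0.6667
  Sample standard deviations s_i = √(s[i,i]):
  s(X_1) = √(10) = 3.1623
  s(X_2) = √(8.25) = 2.8723
  s(X_3) = √(0.6667) = 0.8165

Step 3 — r_{ij} = s_{ij} / (s_i · s_j):
  r[X_1,X_1] = 1 (diagonal).
  r[X_1,X_2] = 3 / (3.1623 · 2.8723) = 3 / 9.083 = 0.3303
  r[X_1,X_3] = 2 / (3.1623 · 0.8165) = 2 / 2.582 = 0.7746
  r[X_2,X_2] = 1 (diagonal).
  r[X_2,X_3] = 2 / (2.8723 · 0.8165) = 2 / 2.3452 = 0.8528
  r[X_3,X_3] = 1 (diagonal).

R is symmetric with unit diagonal. Assembling:

R = [[1, 0.3303, 0.7746],
 [0.3303, 1, 0.8528],
 [0.7746, 0.8528, 1]]


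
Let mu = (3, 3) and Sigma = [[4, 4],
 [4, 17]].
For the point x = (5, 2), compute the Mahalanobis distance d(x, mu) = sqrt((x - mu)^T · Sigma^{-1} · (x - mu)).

Step 1 — centre the observation: (x - mu) = (2, -1).

Step 2 — invert Sigma. det(Sigma) = 4·17 - (4)² = 52.
  Sigma^{-1} = (1/det) · [[d, -b], [-b, a]] = [[0.3269, -0.0769],
 [-0.0769, 0.0769]].

Step 3 — form the quadratic (x - mu)^T · Sigma^{-1} · (x - mu):
  Sigma^{-1} · (x - mu) = (0.7308, -0.2308).
  (x - mu)^T · [Sigma^{-1} · (x - mu)] = (2)·(0.7308) + (-1)·(-0.2308) = 1.6923.

Step 4 — take square root: d = √(1.6923) ≈ 1.3009.

d(x, mu) = √(1.6923) ≈ 1.3009


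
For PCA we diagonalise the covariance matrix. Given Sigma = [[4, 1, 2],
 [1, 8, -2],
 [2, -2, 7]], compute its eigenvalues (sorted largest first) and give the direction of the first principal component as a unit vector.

Step 1 — characteristic polynomial p(λ) = det(λI - Sigma) = λ³ - tr·λ² + c_1·λ - det, where tr = trace, c_1 = sum of the principal 2×2 minors, det = det(Sigma):
  tr = 4 + 8 + 7 = 19,
  c_1 = (4·8 - (1)²) + (4·7 - (2)²) + (8·7 - (-2)²) = 31 + 24 + 52 = 107,
  det = 4·(8·7 - (-2)²) - (1)·((1)·7 - (-2)·(2)) + (2)·((1)·(-2) - 8·(2)) = 4·(52) - (1)·(11) + (2)·(-18) = 161.
  So p(λ) = λ³ - 19λ² + 107λ - 161.
Step 2 — look for an integer root (rational root theorem: any rational root is an integer divisor of 161). Testing λ = 7:
  p(7) = 343 - 931 + 749 - 161 = 0  ✓
  Dividing out (λ - 7): p(λ) = (λ - 7)(λ² - 12λ + 23).
Step 3 — remaining eigenvalues from the quadratic λ² - 12λ + 23 = 0:
  Δ = 12² - 4·23 = 144 - 92 = 52,  λ = (12 ± √52)/2 = (12 ± 7.2111)/2 ≈ 9.6056 or 2.3944.
  Sorted: λ_1 = 9.6056,  λ_2 = 7,  λ_3 = 2.3944  (check: sum = 19 = tr ✓).

Step 4 — unit eigenvector for λ_1 ≈ 9.6056: v spans the null space of (Sigma - λ_1 I), whose rows are
  r_1 = (-5.6056, 1, 2),  r_2 = (1, -1.6056, -2),  r_3 = (2, -2, -2.6056).
  v is orthogonal to every row, so take v ∝ r_1 × r_2 = ((1)·(-2) - (2)·(-1.6056), (2)·(1) - (-5.6056)·(-2), (-5.6056)·(-1.6056) - (1)·(1)) ≈ (1.2111, -9.2111, 8).
  Let u = (1.2111, -9.2111, 8).
  ||u|| = √((1.2111)² + (-9.2111)² + (8)²) = √(150.3112) ≈ 12.2601,  v_1 = u/||u|| ≈ (0.0988, -0.7513, 0.6525) (||v_1|| = 1).

λ_1 = 9.6056,  λ_2 = 7,  λ_3 = 2.3944;  v_1 ≈ (0.0988, -0.7513, 0.6525)


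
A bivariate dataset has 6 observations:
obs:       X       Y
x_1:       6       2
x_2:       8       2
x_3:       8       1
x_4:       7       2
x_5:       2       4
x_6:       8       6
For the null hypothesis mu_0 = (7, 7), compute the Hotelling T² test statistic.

Step 1 — sample mean vector:
  mean(X) = (6 + 8 + 8 + 7 + 2 + 8) / 6 = 39/6 = 6.5
  mean(Y) = (2 + 2 + 1 + 2 + 4 + 6) / 6 = 17/6 = 2.8333
  x̄ = (6.5, 2.8333),  deviation x̄ - mu_0 = (6.5, 2.8333) - (7, 7) = (-0.5, -4.1667).

Step 2 — sample covariance matrix, S[i,j] = (1/(n-1)) · Σ_k (x_{k,i} - mean_i) · (x_{k,j} - mean_j), divisor n-1 = 5:
  S[X,X] = ((-0.5)·(-0.5) + (1.5)·(1.5) + (1.5)·(1.5) + (0.5)·(0.5) + (-4.5)·(-4.5) + (1.5)·(1.5)) / 5 = 27.5/5 = 5.5
  S[X,Y] = ((-0.5)·(-0.8333) + (1.5)·(-0.8333) + (1.5)·(-1.8333) + (0.5)·(-0.8333) + (-4.5)·(1.1667) + (1.5)·(3.1667)) / 5 = -4.5/5 = -0.9
  S[Y,Y] = ((-0.8333)·(-0.8333) + (-0.8333)·(-0.8333) + (-1.8333)·(-1.8333) + (-0.8333)·(-0.8333) + (1.1667)·(1.1667) + (3.1667)·(3.1667)) / 5 = 16.8333/5 = 3.3667
  S = [[5.5, -0.9],
 [-0.9, 3.3667]].

Step 3 — invert S. det(S) = 5.5·3.3667 - (-0.9)² = 17.7067.
  S^{-1} = (1/det) · [[d, -b], [-b, a]] = [[0.1901, 0.0508],
 [0.0508, 0.3106]].

Step 4 — quadratic form (x̄ - mu_0)^T · S^{-1} · (x̄ - mu_0):
  S^{-1} · (x̄ - mu_0) = (-0.3069, -1.3197),
  (x̄ - mu_0)^T · [...] = (-0.5)·(-0.3069) + (-4.1667)·(-1.3197) = 5.652.

Step 5 — scale by n: T² = 6 · 5.652 = 33.9119.

T² ≈ 33.9119
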